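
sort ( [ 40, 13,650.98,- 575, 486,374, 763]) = [ - 575, 13 , 40, 374,  486, 650.98, 763 ]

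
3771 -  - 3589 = 7360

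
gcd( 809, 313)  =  1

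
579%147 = 138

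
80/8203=80/8203 =0.01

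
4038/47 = 4038/47 =85.91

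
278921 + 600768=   879689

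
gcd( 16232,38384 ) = 8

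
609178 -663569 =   -  54391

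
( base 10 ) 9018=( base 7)35202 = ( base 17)1E38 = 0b10001100111010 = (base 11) 6859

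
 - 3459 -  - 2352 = - 1107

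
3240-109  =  3131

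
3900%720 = 300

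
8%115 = 8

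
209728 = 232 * 904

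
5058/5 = 1011+3/5 =1011.60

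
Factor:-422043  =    -  3^1* 140681^1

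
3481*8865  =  30859065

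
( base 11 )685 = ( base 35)ne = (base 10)819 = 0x333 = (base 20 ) 20J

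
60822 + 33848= 94670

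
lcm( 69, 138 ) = 138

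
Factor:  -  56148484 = - 2^2*7^1*17^1*117959^1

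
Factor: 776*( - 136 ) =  - 105536 = - 2^6*17^1*97^1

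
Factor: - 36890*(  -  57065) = 2105127850 = 2^1*5^2*7^1*17^1*31^1*101^1*113^1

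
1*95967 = 95967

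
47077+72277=119354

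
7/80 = 7/80 =0.09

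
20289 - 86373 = -66084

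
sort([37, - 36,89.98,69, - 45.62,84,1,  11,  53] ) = [ - 45.62, - 36,1,  11,  37,53,69, 84 , 89.98 ]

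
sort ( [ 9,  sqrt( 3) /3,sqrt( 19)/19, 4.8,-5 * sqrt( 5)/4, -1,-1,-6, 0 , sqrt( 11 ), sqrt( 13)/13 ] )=[ - 6, - 5 * sqrt( 5 ) /4, - 1,-1, 0,sqrt ( 19 )/19, sqrt( 13 ) /13, sqrt( 3 )/3, sqrt( 11),4.8, 9] 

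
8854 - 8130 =724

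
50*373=18650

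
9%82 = 9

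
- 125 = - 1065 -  - 940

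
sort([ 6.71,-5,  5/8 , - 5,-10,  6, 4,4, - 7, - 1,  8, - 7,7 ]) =[-10, - 7, - 7,-5,-5,-1, 5/8 , 4,4,  6, 6.71,  7, 8 ]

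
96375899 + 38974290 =135350189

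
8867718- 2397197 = 6470521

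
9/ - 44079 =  - 1 +14690/14693 = -0.00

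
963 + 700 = 1663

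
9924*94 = 932856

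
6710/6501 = 610/591= 1.03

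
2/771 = 2/771 = 0.00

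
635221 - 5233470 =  - 4598249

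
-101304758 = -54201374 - 47103384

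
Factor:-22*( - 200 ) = 2^4*5^2*11^1  =  4400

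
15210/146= 7605/73 = 104.18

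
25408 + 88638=114046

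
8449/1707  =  8449/1707=4.95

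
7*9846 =68922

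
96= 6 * 16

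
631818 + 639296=1271114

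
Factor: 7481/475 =5^( - 2) * 19^( -1)*7481^1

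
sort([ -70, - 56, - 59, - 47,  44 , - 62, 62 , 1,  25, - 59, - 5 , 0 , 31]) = [ - 70,-62,- 59, - 59, - 56,  -  47, - 5, 0, 1, 25,31,44 , 62 ] 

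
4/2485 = 4/2485 = 0.00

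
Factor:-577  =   - 577^1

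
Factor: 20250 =2^1*3^4*5^3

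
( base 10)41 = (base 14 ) 2D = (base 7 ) 56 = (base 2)101001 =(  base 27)1e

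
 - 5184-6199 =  - 11383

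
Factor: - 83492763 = -3^1 * 17^1 * 241^1 * 6793^1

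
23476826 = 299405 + 23177421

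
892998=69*12942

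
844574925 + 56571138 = 901146063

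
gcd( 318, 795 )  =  159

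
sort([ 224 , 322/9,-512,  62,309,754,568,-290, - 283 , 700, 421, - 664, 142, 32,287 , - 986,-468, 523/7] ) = [-986,-664,-512, - 468, - 290, - 283,32 , 322/9, 62 , 523/7,142, 224,287,309,421,568,700,754 ] 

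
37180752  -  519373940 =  - 482193188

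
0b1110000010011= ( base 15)21e2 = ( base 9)10765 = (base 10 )7187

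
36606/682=18303/341 = 53.67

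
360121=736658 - 376537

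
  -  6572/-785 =6572/785 = 8.37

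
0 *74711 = 0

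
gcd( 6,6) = 6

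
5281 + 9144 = 14425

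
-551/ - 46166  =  551/46166 = 0.01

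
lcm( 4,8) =8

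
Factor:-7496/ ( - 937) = 8 = 2^3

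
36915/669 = 55  +  40/223 = 55.18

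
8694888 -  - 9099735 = 17794623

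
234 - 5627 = - 5393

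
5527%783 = 46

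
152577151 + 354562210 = 507139361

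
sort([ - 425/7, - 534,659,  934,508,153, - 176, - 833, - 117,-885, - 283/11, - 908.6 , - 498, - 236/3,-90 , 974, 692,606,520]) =[ - 908.6, -885, - 833 , - 534, - 498, - 176, - 117, - 90,- 236/3, - 425/7, - 283/11,153 , 508,520,  606 , 659,692,934,974] 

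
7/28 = 1/4 = 0.25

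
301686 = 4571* 66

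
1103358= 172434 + 930924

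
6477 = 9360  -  2883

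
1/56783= 1/56783 = 0.00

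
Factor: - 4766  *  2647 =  - 12615602 = -2^1 * 2383^1*2647^1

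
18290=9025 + 9265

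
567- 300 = 267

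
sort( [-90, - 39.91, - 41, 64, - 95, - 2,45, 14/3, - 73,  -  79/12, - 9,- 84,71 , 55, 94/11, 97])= [  -  95,  -  90,-84, - 73, - 41,-39.91,-9, - 79/12,-2,  14/3, 94/11,45, 55, 64, 71,97 ] 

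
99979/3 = 99979/3 =33326.33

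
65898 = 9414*7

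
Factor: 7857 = 3^4*97^1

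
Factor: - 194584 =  - 2^3*13^1 *1871^1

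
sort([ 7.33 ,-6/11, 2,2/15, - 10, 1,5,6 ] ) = [ - 10 , - 6/11, 2/15, 1, 2,5, 6, 7.33]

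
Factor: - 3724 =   -  2^2*7^2*19^1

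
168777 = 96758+72019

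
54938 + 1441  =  56379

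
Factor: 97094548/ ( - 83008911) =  - 2^2*3^(  -  1 ) * 17^1*127^1*11243^1*27669637^( - 1 ) 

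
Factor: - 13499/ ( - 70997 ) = 13499^1*70997^ ( - 1 )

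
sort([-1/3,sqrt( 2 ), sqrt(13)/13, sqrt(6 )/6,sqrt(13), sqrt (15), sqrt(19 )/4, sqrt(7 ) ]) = [ - 1/3,sqrt( 13 )/13,sqrt(6 )/6,sqrt (19)/4, sqrt(2 )  ,  sqrt (7 ),  sqrt(13), sqrt( 15 )] 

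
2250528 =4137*544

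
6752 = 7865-1113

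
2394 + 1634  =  4028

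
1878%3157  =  1878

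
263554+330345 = 593899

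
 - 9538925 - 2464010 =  - 12002935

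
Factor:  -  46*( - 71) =2^1*23^1 *71^1= 3266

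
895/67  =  13 + 24/67 = 13.36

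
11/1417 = 11/1417 = 0.01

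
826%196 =42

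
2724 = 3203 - 479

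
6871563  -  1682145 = 5189418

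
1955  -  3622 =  -1667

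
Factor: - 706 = -2^1 * 353^1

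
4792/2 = 2396 = 2396.00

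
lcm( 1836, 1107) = 75276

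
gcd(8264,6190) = 2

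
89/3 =89/3 = 29.67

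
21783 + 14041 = 35824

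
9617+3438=13055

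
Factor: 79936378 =2^1*47^1 * 850387^1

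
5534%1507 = 1013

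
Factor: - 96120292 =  - 2^2*24030073^1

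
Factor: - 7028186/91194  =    -  3514093/45597 =-3^( - 1)*11^1 * 101^1*3163^1*15199^( - 1 ) 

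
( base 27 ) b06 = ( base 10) 8025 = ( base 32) 7qp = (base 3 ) 102000020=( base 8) 17531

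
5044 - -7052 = 12096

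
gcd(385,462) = 77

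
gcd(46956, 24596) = 2236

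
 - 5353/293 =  - 5353/293 = - 18.27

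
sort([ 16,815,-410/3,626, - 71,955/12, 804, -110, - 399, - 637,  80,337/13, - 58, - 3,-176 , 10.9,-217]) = [  -  637, - 399,-217, - 176 , - 410/3, - 110,-71, - 58, - 3,10.9, 16,  337/13,955/12, 80,626,804, 815 ]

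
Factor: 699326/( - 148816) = - 349663/74408=- 2^( - 3)*71^( - 1 )*131^( - 1 )  *  349663^1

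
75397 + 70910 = 146307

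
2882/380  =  7 + 111/190  =  7.58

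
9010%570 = 460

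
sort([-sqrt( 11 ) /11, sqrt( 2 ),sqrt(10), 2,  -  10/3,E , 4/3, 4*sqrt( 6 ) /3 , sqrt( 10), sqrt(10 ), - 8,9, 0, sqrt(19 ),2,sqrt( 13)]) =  [ - 8, -10/3, - sqrt(11)/11,0,4/3,sqrt(2),2,2,E,sqrt(10),  sqrt( 10),sqrt( 10 ),4*sqrt(6 ) /3,sqrt(13), sqrt(19), 9]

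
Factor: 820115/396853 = 5^1*19^ ( - 1 )*20887^(  -  1)*164023^1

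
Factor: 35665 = 5^1*7^1*1019^1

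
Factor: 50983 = 17^1*2999^1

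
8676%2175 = 2151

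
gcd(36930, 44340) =30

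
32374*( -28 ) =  - 906472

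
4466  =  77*58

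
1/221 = 1/221   =  0.00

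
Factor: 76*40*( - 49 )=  - 148960 = - 2^5*5^1*7^2*19^1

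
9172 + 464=9636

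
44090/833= 52 + 774/833 =52.93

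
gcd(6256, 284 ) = 4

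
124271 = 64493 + 59778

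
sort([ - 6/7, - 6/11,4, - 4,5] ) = [ - 4, - 6/7 , - 6/11, 4,5] 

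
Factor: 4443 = 3^1*1481^1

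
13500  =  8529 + 4971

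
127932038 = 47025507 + 80906531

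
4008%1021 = 945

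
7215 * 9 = 64935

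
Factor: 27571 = 79^1 * 349^1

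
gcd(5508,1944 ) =324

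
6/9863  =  6/9863= 0.00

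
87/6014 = 87/6014 = 0.01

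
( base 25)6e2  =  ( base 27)5gp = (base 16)1006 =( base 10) 4102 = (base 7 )14650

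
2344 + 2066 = 4410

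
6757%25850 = 6757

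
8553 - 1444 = 7109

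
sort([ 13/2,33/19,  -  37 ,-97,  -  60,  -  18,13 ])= [  -  97, - 60, - 37, - 18, 33/19,13/2,13]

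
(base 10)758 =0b1011110110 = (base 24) 17e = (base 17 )2aa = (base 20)1HI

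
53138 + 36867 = 90005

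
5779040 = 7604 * 760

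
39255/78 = 503 + 7/26  =  503.27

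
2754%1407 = 1347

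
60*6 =360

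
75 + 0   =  75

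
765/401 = 1 + 364/401 = 1.91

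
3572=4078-506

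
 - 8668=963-9631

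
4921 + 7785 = 12706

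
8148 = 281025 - 272877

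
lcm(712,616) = 54824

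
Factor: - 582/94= - 291/47=   -3^1 * 47^(-1 ) *97^1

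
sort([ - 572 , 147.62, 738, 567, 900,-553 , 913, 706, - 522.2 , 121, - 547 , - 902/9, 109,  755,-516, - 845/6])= [ - 572, - 553, - 547, - 522.2, - 516, - 845/6, -902/9, 109, 121,147.62, 567,706,  738,755, 900, 913] 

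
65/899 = 65/899 = 0.07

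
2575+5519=8094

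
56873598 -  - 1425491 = 58299089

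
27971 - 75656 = -47685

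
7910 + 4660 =12570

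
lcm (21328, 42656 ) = 42656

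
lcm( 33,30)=330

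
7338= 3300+4038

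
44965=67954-22989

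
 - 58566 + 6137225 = 6078659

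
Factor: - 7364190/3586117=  - 2^1*3^1*  5^1*19^(-1)*173^(- 1 ) * 1091^( - 1) * 245473^1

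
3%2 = 1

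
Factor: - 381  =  -3^1*127^1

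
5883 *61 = 358863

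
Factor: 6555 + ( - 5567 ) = 988 = 2^2*13^1*19^1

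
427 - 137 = 290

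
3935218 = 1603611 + 2331607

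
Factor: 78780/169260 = 101/217  =  7^( - 1 )*31^ ( -1 )*101^1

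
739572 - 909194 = -169622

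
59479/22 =59479/22 = 2703.59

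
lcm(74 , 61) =4514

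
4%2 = 0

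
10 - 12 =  - 2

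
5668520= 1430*3964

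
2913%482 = 21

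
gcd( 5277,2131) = 1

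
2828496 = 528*5357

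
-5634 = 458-6092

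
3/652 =3/652  =  0.00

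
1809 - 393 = 1416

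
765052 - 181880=583172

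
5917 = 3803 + 2114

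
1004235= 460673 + 543562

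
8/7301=8/7301 = 0.00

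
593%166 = 95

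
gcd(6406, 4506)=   2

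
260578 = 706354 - 445776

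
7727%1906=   103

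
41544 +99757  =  141301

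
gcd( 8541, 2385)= 9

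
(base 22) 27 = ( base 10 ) 51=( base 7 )102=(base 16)33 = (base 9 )56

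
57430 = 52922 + 4508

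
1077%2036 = 1077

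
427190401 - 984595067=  - 557404666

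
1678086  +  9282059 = 10960145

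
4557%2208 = 141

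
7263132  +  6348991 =13612123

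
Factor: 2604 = 2^2 * 3^1*7^1*31^1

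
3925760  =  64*61340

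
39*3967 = 154713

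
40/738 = 20/369 = 0.05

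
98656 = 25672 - - 72984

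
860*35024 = 30120640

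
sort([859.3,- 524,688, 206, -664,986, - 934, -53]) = [ - 934 , - 664, - 524,-53, 206 , 688  ,  859.3,986] 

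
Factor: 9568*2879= 2^5*13^1*23^1*2879^1=27546272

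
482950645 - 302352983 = 180597662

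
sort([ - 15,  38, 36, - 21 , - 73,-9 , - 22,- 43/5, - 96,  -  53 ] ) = [ - 96, - 73, - 53, - 22 , - 21,-15 , - 9, - 43/5 , 36,38 ] 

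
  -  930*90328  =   - 84005040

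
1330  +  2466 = 3796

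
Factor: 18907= 7^1*37^1*73^1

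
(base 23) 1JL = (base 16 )3db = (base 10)987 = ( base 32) UR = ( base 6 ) 4323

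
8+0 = 8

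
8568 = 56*153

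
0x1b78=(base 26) AAC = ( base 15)213c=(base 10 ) 7032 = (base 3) 100122110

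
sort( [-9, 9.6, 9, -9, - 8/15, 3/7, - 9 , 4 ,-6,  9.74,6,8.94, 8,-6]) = [ - 9,- 9, - 9 , - 6, - 6,  -  8/15,3/7 , 4,6, 8, 8.94,9,9.6,  9.74 ]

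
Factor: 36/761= 2^2*3^2*761^(-1) 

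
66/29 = 66/29 =2.28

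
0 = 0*7094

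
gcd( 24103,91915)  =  1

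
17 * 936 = 15912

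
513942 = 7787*66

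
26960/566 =13480/283 = 47.63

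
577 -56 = 521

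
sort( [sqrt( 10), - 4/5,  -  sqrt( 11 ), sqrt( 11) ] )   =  [ - sqrt(11), - 4/5,sqrt ( 10),sqrt( 11)]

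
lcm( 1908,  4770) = 9540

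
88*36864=3244032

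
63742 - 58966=4776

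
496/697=496/697 =0.71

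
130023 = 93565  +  36458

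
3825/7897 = 3825/7897 = 0.48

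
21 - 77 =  - 56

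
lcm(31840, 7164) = 286560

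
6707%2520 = 1667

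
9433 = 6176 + 3257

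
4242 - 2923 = 1319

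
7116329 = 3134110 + 3982219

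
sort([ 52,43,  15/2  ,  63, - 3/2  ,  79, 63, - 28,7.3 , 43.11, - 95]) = [ - 95, - 28,- 3/2,7.3, 15/2,  43,43.11, 52,63,63,79]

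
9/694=9/694 = 0.01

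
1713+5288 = 7001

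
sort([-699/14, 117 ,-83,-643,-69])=[-643, - 83,-69, - 699/14,117]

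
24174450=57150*423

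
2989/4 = 747 + 1/4 =747.25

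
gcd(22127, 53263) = 7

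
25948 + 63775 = 89723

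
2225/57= 39  +  2/57= 39.04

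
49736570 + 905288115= 955024685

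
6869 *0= 0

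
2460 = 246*10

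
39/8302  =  39/8302= 0.00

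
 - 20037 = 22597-42634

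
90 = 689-599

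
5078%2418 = 242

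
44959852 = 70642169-25682317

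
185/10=18 + 1/2  =  18.50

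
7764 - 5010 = 2754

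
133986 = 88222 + 45764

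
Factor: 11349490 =2^1*5^1*107^1*10607^1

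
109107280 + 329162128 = 438269408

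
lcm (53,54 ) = 2862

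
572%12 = 8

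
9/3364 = 9/3364 = 0.00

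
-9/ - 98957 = 9/98957 = 0.00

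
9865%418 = 251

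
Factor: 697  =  17^1*41^1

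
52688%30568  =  22120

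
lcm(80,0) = 0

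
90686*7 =634802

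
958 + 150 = 1108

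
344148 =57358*6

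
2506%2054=452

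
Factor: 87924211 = 3011^1*29201^1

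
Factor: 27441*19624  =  2^3*3^2*11^1*223^1*3049^1 = 538502184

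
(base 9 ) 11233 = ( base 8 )16472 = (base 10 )7482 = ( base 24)cni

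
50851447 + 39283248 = 90134695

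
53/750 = 53/750 = 0.07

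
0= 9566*0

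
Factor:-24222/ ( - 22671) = 2^1*3^( - 1) * 229^( - 1 )*367^1 = 734/687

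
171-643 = - 472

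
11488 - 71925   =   - 60437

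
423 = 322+101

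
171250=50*3425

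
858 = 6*143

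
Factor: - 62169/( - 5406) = 23/2= 2^( - 1)*23^1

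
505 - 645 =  - 140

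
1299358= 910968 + 388390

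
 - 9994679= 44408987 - 54403666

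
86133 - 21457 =64676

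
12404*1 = 12404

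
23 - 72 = - 49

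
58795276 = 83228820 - 24433544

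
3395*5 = 16975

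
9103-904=8199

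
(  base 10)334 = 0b101001110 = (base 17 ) 12B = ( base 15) 174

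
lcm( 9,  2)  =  18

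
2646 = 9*294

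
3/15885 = 1/5295 = 0.00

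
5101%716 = 89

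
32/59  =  32/59 = 0.54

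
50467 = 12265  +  38202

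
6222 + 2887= 9109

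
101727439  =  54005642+47721797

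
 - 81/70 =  - 81/70 = - 1.16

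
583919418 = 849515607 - 265596189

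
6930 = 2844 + 4086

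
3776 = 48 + 3728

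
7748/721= 7748/721 = 10.75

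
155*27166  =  4210730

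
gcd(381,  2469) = 3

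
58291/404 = 58291/404  =  144.28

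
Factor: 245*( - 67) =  - 16415 = - 5^1*7^2*67^1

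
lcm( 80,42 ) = 1680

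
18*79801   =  1436418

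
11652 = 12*971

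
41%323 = 41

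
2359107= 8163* 289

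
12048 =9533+2515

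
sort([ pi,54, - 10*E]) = [ - 10*E,pi,54]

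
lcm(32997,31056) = 527952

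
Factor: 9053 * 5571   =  3^2*11^1*619^1*823^1= 50434263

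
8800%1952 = 992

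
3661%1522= 617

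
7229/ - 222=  - 7229/222 =- 32.56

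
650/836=325/418 = 0.78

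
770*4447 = 3424190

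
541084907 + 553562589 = 1094647496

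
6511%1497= 523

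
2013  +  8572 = 10585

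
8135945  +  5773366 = 13909311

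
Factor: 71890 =2^1*5^1*7^1*13^1*79^1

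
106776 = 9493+97283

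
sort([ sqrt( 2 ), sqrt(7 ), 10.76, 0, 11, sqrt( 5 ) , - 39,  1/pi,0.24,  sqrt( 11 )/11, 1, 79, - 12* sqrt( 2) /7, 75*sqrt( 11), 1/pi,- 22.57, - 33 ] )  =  [ - 39, - 33, - 22.57, - 12 * sqrt( 2 ) /7, 0,0.24,sqrt( 11)/11,1/pi  ,  1/pi, 1, sqrt(2),  sqrt(5 ),sqrt( 7),10.76,11, 79, 75 * sqrt (11) ] 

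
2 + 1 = 3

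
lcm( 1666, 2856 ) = 19992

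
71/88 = 71/88= 0.81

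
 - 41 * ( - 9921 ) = 406761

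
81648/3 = 27216 = 27216.00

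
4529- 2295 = 2234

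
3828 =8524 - 4696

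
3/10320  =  1/3440=0.00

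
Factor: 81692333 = 29^1 * 97^1 * 113^1*257^1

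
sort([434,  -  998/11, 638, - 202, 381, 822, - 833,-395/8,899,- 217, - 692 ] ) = [-833 , - 692,-217, - 202,-998/11, - 395/8, 381,434 , 638,822, 899 ]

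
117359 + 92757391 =92874750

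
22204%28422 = 22204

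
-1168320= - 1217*960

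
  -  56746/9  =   - 56746/9 = - 6305.11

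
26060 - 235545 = - 209485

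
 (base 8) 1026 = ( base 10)534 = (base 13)321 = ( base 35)f9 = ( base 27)jl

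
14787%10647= 4140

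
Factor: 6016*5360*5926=2^12*5^1 * 47^1*67^1 *2963^1 = 191088373760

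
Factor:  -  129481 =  - 11^1*79^1*149^1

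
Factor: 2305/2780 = 461/556 =2^( - 2)*139^( - 1)*461^1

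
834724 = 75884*11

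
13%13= 0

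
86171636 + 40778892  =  126950528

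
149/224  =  149/224 = 0.67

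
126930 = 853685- 726755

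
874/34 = 437/17 = 25.71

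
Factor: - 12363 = -3^1*13^1 *317^1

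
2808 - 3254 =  - 446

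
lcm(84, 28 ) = 84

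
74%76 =74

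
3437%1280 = 877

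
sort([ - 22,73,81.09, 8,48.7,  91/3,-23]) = [ -23,-22,8, 91/3, 48.7, 73, 81.09 ]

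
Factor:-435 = -3^1 * 5^1 * 29^1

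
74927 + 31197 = 106124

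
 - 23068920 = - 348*66290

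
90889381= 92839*979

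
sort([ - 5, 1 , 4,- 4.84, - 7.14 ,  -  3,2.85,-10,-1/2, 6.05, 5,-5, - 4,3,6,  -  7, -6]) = [  -  10,-7.14, -7, - 6,-5,-5,  -  4.84,-4, - 3,-1/2, 1, 2.85,  3,4, 5, 6,6.05 ]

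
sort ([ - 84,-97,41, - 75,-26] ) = [-97,-84, - 75, - 26, 41]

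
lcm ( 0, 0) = 0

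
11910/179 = 11910/179 = 66.54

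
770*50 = 38500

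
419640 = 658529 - 238889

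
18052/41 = 18052/41= 440.29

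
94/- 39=-94/39 = - 2.41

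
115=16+99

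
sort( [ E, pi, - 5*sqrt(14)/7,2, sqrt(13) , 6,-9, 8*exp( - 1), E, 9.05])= [ - 9,- 5*sqrt( 14)/7,2,E, E, 8 * exp( - 1),pi,sqrt( 13 ), 6, 9.05 ] 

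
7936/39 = 203 + 19/39 = 203.49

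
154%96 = 58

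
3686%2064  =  1622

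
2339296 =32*73103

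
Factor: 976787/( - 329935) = - 5^(  -  1)*7^1*19^ (-1)*151^(  -  1 )*6067^1  =  - 42469/14345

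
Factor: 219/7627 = 3^1 * 29^(  -  1)*73^1*263^( - 1 )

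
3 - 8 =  - 5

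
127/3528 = 127/3528 = 0.04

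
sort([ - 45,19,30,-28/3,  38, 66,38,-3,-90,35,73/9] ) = [ - 90, - 45,-28/3,- 3,  73/9,  19,30,35, 38, 38,66] 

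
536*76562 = 41037232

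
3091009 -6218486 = -3127477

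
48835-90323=-41488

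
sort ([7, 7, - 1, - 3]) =[ - 3, - 1,  7,7]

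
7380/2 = 3690 = 3690.00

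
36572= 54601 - 18029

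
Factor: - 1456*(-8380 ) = 2^6*5^1*7^1 * 13^1*419^1 = 12201280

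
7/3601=7/3601 =0.00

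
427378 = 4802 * 89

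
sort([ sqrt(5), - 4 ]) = [ - 4, sqrt (5)] 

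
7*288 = 2016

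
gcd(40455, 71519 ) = 1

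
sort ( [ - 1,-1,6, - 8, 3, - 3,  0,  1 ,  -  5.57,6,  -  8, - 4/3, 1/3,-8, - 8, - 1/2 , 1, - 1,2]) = [ - 8,-8,-8, - 8,  -  5.57, - 3,  -  4/3,-1, - 1, - 1, - 1/2,0 , 1/3,1,  1,2, 3,6,6]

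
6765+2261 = 9026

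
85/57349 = 85/57349 = 0.00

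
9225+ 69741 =78966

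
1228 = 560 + 668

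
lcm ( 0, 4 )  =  0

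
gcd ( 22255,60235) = 5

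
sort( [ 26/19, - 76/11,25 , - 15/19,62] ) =[ - 76/11, - 15/19,26/19,25,62 ]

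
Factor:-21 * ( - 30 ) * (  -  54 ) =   -  2^2*3^5 * 5^1 * 7^1 = - 34020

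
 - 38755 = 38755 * ( - 1)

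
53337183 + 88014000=141351183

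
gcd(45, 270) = 45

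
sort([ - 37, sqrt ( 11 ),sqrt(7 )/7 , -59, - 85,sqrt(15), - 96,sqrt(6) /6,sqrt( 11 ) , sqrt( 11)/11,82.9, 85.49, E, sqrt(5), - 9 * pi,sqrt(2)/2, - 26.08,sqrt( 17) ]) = [ - 96, - 85,- 59,-37, - 9 * pi, - 26.08,sqrt( 11 )/11,sqrt( 7 )/7,sqrt( 6)/6,sqrt( 2)/2, sqrt( 5),E,sqrt (11) , sqrt( 11), sqrt( 15), sqrt (17), 82.9,85.49]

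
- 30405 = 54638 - 85043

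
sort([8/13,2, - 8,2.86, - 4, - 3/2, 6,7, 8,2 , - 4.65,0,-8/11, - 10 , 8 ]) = [ - 10 ,- 8, - 4.65, - 4 , - 3/2,-8/11,0,8/13,2 , 2, 2.86,6, 7,8,8] 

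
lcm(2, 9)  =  18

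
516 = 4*129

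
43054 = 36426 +6628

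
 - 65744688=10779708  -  76524396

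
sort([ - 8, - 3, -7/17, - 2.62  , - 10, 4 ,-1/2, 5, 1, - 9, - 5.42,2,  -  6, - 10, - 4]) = [ - 10, -10 , - 9, - 8,-6, - 5.42, - 4,  -  3, - 2.62,-1/2  , - 7/17, 1, 2,4, 5]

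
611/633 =611/633 = 0.97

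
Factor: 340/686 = 170/343 = 2^1 * 5^1*7^( - 3) * 17^1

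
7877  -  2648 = 5229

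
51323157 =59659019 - 8335862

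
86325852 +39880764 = 126206616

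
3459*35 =121065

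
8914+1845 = 10759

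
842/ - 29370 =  - 1 + 14264/14685 =- 0.03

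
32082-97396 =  - 65314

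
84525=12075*7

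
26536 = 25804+732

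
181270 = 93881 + 87389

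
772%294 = 184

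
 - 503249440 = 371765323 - 875014763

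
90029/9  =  10003+ 2/9 = 10003.22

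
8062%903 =838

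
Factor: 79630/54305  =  2^1*7963^1*10861^(-1) = 15926/10861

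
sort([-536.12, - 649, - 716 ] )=[ - 716, - 649,-536.12 ] 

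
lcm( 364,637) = 2548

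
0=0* 4811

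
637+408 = 1045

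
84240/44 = 1914+ 6/11 =1914.55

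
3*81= 243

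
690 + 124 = 814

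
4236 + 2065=6301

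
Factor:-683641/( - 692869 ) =889/901 = 7^1*17^(- 1)*53^( - 1)*127^1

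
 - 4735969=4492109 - 9228078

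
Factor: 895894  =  2^1*103^1*4349^1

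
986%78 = 50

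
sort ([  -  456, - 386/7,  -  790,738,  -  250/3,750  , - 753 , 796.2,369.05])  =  [ - 790, - 753, - 456,  -  250/3 ,-386/7,369.05,738,750, 796.2] 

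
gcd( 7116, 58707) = 1779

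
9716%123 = 122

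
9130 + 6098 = 15228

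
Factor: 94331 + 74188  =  168519=3^1*13^1*29^1*149^1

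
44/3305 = 44/3305 = 0.01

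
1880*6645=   12492600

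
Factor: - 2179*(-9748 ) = 21240892 = 2^2*2179^1*2437^1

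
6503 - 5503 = 1000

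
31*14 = 434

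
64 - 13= 51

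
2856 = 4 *714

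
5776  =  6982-1206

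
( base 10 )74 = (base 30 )2e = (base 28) 2i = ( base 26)2m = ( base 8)112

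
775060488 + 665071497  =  1440131985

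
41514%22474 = 19040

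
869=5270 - 4401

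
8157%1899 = 561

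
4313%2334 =1979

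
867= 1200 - 333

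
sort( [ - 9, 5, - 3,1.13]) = [ - 9, - 3, 1.13,  5] 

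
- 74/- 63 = 74/63 = 1.17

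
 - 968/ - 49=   19 + 37/49 = 19.76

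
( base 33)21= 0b1000011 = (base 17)3g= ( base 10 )67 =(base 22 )31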